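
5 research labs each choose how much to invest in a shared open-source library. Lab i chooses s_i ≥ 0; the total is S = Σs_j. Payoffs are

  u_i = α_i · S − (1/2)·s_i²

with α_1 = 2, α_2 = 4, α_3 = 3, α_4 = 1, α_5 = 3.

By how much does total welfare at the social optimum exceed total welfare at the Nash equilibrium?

Lab i's FOC: ∂u_i/∂s_i = α_i − s_i = 0, so s_i* = α_i.
NE contributions = (2, 4, 3, 1, 3); S = 13.
W^NE = (Σα)·S − ½Σα_i² = 13² − ½·39 = 149.5.
Planner sets s_i = Σα_j = 13 for every i, so S^SO = 5·13 = 65.
W^SO = (Σα)·S^SO − ½·5·(Σα)² = (5/2)·13² = 422.5.
Deadweight loss = W^SO − W^NE = 273.

273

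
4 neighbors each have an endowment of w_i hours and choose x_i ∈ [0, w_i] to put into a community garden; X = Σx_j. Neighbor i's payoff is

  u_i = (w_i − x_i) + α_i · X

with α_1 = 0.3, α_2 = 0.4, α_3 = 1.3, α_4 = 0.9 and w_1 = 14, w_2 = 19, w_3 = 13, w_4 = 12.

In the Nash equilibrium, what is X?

13

∂u_i/∂x_i = α_i − 1, so neighbor i contributes w_i if α_i > 1, else 0.
α_i > 1 for i ∈ {3}; NE contributions (0, 0, 13, 0), X = 13.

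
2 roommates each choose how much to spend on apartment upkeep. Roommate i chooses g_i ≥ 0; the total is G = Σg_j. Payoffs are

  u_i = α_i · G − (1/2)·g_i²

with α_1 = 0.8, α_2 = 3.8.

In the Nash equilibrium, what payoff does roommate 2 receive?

Roommate i's FOC: ∂u_i/∂g_i = α_i − g_i = 0, so g_i* = α_i.
NE contributions = (0.8, 3.8); G = 4.6.
u_2 = α_2·G − ½·(g_2)² = 3.8·4.6 − ½·3.8² = 10.26.

10.26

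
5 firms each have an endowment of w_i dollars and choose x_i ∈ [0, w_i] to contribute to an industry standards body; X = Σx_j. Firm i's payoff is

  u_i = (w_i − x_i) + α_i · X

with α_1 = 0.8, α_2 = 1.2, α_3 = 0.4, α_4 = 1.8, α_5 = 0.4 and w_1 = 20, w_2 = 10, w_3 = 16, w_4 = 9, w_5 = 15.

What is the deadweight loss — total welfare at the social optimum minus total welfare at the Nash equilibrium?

183.6

∂u_i/∂x_i = α_i − 1, so firm i contributes w_i if α_i > 1, else 0.
α_i > 1 for i ∈ {2, 4}; NE contributions (0, 10, 0, 9, 0), X = 19.
W^NE = Σw_i − X^NE + (Σα_i)·X^NE = 70 + 3.6·19 = 138.4.
Planner: ∂(Σu_j)/∂x_i = Σα_j − 1 = 3.6 > 0, so everyone contributes w_i; X^SO = 70, W^SO = 70 + 3.6·70 = 322.
Deadweight loss = 183.6.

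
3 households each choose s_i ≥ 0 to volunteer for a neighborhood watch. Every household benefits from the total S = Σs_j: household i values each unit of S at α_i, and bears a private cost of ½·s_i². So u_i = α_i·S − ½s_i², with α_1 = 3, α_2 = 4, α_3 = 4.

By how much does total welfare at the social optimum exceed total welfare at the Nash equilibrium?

Household i's FOC: ∂u_i/∂s_i = α_i − s_i = 0, so s_i* = α_i.
NE contributions = (3, 4, 4); S = 11.
W^NE = (Σα)·S − ½Σα_i² = 11² − ½·41 = 100.5.
Planner sets s_i = Σα_j = 11 for every i, so S^SO = 3·11 = 33.
W^SO = (Σα)·S^SO − ½·3·(Σα)² = (3/2)·11² = 181.5.
Deadweight loss = W^SO − W^NE = 81.

81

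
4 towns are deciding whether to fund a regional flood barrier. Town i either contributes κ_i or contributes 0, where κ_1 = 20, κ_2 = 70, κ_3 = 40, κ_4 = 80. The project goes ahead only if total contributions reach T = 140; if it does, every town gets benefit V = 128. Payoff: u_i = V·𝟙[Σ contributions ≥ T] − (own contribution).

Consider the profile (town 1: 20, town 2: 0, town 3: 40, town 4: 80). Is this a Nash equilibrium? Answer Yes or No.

Yes

Total = 140 ≥ 140: provided.
Town 1 (pledges 20, payoff 108): dropping to 0 → total 120, payoff 0. No gain.
Town 2 (pledges 0, payoff 128): pledging 70 → total 210, payoff 58. No gain.
Town 3 (pledges 40, payoff 88): dropping to 0 → total 100, payoff 0. No gain.
Town 4 (pledges 80, payoff 48): dropping to 0 → total 60, payoff 0. No gain.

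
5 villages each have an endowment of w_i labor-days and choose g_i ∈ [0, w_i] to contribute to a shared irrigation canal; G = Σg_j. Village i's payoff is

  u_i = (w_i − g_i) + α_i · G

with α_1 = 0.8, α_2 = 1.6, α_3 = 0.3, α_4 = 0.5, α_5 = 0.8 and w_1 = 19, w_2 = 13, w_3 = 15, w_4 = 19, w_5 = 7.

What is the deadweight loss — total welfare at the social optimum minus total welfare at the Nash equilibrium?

180

∂u_i/∂g_i = α_i − 1, so village i contributes w_i if α_i > 1, else 0.
α_i > 1 for i ∈ {2}; NE contributions (0, 13, 0, 0, 0), G = 13.
W^NE = Σw_i − G^NE + (Σα_i)·G^NE = 73 + 3·13 = 112.
Planner: ∂(Σu_j)/∂g_i = Σα_j − 1 = 3 > 0, so everyone contributes w_i; G^SO = 73, W^SO = 73 + 3·73 = 292.
Deadweight loss = 180.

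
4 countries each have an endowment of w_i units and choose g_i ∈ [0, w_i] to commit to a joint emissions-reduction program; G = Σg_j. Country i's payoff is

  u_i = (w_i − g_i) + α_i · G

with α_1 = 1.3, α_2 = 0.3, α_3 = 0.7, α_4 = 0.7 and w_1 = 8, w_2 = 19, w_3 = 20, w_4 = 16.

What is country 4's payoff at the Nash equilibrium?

∂u_i/∂g_i = α_i − 1, so country i contributes w_i if α_i > 1, else 0.
α_i > 1 for i ∈ {1}; NE contributions (8, 0, 0, 0), G = 8.
u_4 = (16 − 0) + 0.7·8 = 21.6.

21.6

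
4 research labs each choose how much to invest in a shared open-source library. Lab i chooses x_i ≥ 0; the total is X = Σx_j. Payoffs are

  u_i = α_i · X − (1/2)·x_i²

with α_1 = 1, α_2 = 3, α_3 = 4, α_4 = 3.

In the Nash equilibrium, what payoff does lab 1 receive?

Lab i's FOC: ∂u_i/∂x_i = α_i − x_i = 0, so x_i* = α_i.
NE contributions = (1, 3, 4, 3); X = 11.
u_1 = α_1·X − ½·(x_1)² = 1·11 − ½·1² = 10.5.

10.5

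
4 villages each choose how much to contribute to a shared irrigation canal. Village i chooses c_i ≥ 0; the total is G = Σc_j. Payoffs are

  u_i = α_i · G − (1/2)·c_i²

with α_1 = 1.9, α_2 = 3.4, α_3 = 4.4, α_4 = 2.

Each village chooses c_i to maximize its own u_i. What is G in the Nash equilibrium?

11.7

Village i's FOC: ∂u_i/∂c_i = α_i − c_i = 0, so c_i* = α_i.
NE contributions = (1.9, 3.4, 4.4, 2); G = 11.7.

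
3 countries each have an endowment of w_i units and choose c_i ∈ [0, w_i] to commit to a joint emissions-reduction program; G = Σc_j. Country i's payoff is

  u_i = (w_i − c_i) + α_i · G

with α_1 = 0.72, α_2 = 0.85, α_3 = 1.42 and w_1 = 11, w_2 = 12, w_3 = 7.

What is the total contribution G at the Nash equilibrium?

7

∂u_i/∂c_i = α_i − 1, so country i contributes w_i if α_i > 1, else 0.
α_i > 1 for i ∈ {3}; NE contributions (0, 0, 7), G = 7.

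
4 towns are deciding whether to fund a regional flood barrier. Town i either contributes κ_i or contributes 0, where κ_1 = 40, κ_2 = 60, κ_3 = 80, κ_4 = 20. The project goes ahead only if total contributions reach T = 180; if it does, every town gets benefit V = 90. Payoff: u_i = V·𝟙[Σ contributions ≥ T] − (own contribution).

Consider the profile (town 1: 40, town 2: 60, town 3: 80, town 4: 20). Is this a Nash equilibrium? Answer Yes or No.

Total = 200 ≥ 180: provided.
Town 1 (pledges 40, payoff 50): dropping to 0 → total 160, payoff 0. No gain.
Town 2 (pledges 60, payoff 30): dropping to 0 → total 140, payoff 0. No gain.
Town 3 (pledges 80, payoff 10): dropping to 0 → total 120, payoff 0. No gain.
Town 4 (pledges 20, payoff 70): dropping to 0 → total 180, payoff 90. Profitable deviation.

No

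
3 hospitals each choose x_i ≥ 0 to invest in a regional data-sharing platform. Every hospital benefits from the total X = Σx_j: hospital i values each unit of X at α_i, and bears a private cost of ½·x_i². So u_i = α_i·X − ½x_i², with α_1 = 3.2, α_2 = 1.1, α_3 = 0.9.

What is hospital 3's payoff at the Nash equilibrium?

4.275

Hospital i's FOC: ∂u_i/∂x_i = α_i − x_i = 0, so x_i* = α_i.
NE contributions = (3.2, 1.1, 0.9); X = 5.2.
u_3 = α_3·X − ½·(x_3)² = 0.9·5.2 − ½·0.9² = 4.275.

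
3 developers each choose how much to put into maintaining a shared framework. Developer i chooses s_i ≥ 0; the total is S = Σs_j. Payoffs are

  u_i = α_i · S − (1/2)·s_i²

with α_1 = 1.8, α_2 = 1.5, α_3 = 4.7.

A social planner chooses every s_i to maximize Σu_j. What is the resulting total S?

24

Planner FOC: ∂(Σu_j)/∂s_i = (Σα_j) − s_i = 0, so s_i^SO = Σα_j = 8 for every i; S^SO = 24.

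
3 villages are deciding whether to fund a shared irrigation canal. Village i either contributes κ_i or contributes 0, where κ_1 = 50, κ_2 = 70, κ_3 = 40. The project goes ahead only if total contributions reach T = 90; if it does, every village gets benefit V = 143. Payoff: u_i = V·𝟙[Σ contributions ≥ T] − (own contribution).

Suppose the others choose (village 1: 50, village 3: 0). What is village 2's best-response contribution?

70

Others' total = 50. Contributing 70 brings total to 120 ≥ 90: gain V − κ_2 = 73.
Best response: 70.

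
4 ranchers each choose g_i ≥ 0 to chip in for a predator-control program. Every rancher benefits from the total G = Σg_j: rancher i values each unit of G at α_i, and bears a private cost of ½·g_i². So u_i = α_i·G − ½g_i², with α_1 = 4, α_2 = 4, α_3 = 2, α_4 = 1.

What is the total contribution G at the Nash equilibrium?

11

Rancher i's FOC: ∂u_i/∂g_i = α_i − g_i = 0, so g_i* = α_i.
NE contributions = (4, 4, 2, 1); G = 11.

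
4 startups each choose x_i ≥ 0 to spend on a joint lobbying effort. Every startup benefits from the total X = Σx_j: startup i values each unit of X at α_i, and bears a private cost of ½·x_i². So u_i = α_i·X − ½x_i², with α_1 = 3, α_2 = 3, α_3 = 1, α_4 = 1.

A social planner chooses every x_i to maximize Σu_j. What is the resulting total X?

32

Planner FOC: ∂(Σu_j)/∂x_i = (Σα_j) − x_i = 0, so x_i^SO = Σα_j = 8 for every i; X^SO = 32.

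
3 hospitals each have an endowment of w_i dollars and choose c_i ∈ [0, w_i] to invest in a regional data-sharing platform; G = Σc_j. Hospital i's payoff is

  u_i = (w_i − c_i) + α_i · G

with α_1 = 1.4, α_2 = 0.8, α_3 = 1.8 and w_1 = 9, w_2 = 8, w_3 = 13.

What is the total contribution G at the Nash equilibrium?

∂u_i/∂c_i = α_i − 1, so hospital i contributes w_i if α_i > 1, else 0.
α_i > 1 for i ∈ {1, 3}; NE contributions (9, 0, 13), G = 22.

22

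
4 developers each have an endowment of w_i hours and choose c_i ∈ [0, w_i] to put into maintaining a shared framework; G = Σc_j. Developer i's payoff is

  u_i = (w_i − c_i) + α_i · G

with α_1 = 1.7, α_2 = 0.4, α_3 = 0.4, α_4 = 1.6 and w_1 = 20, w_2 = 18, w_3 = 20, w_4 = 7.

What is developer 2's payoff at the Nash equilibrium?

28.8

∂u_i/∂c_i = α_i − 1, so developer i contributes w_i if α_i > 1, else 0.
α_i > 1 for i ∈ {1, 4}; NE contributions (20, 0, 0, 7), G = 27.
u_2 = (18 − 0) + 0.4·27 = 28.8.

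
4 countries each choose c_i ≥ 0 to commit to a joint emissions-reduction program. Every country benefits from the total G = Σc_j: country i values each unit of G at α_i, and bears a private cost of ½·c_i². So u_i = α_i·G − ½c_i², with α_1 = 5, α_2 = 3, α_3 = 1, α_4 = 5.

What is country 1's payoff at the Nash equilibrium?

57.5

Country i's FOC: ∂u_i/∂c_i = α_i − c_i = 0, so c_i* = α_i.
NE contributions = (5, 3, 1, 5); G = 14.
u_1 = α_1·G − ½·(c_1)² = 5·14 − ½·5² = 57.5.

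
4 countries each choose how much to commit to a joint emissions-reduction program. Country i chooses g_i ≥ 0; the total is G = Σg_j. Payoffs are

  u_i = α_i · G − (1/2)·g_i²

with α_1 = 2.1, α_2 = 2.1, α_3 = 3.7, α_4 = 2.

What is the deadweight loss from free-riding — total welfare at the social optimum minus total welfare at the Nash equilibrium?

111.265

Country i's FOC: ∂u_i/∂g_i = α_i − g_i = 0, so g_i* = α_i.
NE contributions = (2.1, 2.1, 3.7, 2); G = 9.9.
W^NE = (Σα)·G − ½Σα_i² = 9.9² − ½·26.51 = 84.755.
Planner sets g_i = Σα_j = 9.9 for every i, so G^SO = 4·9.9 = 39.6.
W^SO = (Σα)·G^SO − ½·4·(Σα)² = (4/2)·9.9² = 196.02.
Deadweight loss = W^SO − W^NE = 111.265.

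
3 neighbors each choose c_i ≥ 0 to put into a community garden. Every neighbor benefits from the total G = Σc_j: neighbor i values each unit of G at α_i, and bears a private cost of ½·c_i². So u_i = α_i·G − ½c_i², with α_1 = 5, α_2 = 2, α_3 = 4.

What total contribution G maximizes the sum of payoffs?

Planner FOC: ∂(Σu_j)/∂c_i = (Σα_j) − c_i = 0, so c_i^SO = Σα_j = 11 for every i; G^SO = 33.

33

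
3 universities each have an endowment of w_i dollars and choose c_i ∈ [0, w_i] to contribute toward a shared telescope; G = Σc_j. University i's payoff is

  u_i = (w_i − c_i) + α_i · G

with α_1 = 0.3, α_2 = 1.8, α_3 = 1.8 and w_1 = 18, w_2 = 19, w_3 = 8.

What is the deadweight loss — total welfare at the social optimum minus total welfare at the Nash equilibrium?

52.2

∂u_i/∂c_i = α_i − 1, so university i contributes w_i if α_i > 1, else 0.
α_i > 1 for i ∈ {2, 3}; NE contributions (0, 19, 8), G = 27.
W^NE = Σw_i − G^NE + (Σα_i)·G^NE = 45 + 2.9·27 = 123.3.
Planner: ∂(Σu_j)/∂c_i = Σα_j − 1 = 2.9 > 0, so everyone contributes w_i; G^SO = 45, W^SO = 45 + 2.9·45 = 175.5.
Deadweight loss = 52.2.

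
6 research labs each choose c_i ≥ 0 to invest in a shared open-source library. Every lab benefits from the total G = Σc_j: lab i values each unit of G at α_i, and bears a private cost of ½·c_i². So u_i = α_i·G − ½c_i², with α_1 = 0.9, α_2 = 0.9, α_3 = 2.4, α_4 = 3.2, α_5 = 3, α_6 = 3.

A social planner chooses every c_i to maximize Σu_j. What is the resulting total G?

80.4

Planner FOC: ∂(Σu_j)/∂c_i = (Σα_j) − c_i = 0, so c_i^SO = Σα_j = 13.4 for every i; G^SO = 80.4.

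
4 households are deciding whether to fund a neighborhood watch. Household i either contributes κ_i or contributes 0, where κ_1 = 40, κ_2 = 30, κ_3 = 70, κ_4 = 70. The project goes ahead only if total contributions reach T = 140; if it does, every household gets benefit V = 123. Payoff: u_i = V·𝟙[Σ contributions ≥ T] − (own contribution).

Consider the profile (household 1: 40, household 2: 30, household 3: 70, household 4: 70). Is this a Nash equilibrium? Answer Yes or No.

Total = 210 ≥ 140: provided.
Household 1 (pledges 40, payoff 83): dropping to 0 → total 170, payoff 123. Profitable deviation.

No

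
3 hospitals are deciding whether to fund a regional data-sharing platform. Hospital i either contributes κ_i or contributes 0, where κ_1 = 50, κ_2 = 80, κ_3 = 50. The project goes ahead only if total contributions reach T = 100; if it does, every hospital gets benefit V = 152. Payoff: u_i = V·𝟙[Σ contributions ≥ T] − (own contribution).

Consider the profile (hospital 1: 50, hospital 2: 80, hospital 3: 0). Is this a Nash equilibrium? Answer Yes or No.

Total = 130 ≥ 100: provided.
Hospital 1 (pledges 50, payoff 102): dropping to 0 → total 80, payoff 0. No gain.
Hospital 2 (pledges 80, payoff 72): dropping to 0 → total 50, payoff 0. No gain.
Hospital 3 (pledges 0, payoff 152): pledging 50 → total 180, payoff 102. No gain.

Yes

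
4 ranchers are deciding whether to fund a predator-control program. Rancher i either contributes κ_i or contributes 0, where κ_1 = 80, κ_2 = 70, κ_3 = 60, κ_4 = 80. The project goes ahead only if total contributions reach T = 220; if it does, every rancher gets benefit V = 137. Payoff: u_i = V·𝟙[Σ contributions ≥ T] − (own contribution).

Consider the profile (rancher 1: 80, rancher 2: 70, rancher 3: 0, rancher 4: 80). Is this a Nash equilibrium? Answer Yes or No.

Yes

Total = 230 ≥ 220: provided.
Rancher 1 (pledges 80, payoff 57): dropping to 0 → total 150, payoff 0. No gain.
Rancher 2 (pledges 70, payoff 67): dropping to 0 → total 160, payoff 0. No gain.
Rancher 3 (pledges 0, payoff 137): pledging 60 → total 290, payoff 77. No gain.
Rancher 4 (pledges 80, payoff 57): dropping to 0 → total 150, payoff 0. No gain.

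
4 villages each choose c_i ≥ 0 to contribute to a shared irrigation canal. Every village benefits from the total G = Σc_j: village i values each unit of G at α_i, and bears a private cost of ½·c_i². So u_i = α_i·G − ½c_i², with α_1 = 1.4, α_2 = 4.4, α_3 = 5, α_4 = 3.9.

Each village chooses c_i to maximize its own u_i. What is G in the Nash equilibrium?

Village i's FOC: ∂u_i/∂c_i = α_i − c_i = 0, so c_i* = α_i.
NE contributions = (1.4, 4.4, 5, 3.9); G = 14.7.

14.7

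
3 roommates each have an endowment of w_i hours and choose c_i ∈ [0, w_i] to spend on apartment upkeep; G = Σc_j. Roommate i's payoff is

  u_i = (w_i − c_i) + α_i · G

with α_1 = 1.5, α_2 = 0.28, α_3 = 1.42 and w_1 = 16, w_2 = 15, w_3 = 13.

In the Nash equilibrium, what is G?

∂u_i/∂c_i = α_i − 1, so roommate i contributes w_i if α_i > 1, else 0.
α_i > 1 for i ∈ {1, 3}; NE contributions (16, 0, 13), G = 29.

29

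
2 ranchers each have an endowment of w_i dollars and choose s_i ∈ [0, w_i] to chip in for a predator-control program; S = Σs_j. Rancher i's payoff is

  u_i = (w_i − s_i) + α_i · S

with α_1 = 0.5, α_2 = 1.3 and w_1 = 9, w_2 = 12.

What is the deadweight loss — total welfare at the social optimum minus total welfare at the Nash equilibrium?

∂u_i/∂s_i = α_i − 1, so rancher i contributes w_i if α_i > 1, else 0.
α_i > 1 for i ∈ {2}; NE contributions (0, 12), S = 12.
W^NE = Σw_i − S^NE + (Σα_i)·S^NE = 21 + 0.8·12 = 30.6.
Planner: ∂(Σu_j)/∂s_i = Σα_j − 1 = 0.8 > 0, so everyone contributes w_i; S^SO = 21, W^SO = 21 + 0.8·21 = 37.8.
Deadweight loss = 7.2.

7.2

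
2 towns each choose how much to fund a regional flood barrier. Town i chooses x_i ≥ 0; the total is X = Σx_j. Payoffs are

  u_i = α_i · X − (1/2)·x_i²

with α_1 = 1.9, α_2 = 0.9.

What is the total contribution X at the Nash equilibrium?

Town i's FOC: ∂u_i/∂x_i = α_i − x_i = 0, so x_i* = α_i.
NE contributions = (1.9, 0.9); X = 2.8.

2.8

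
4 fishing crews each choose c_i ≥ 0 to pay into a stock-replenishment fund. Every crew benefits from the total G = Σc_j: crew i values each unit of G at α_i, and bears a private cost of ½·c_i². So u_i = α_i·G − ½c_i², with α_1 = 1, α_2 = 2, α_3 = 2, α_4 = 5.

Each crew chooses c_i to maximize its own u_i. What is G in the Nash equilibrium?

10

Crew i's FOC: ∂u_i/∂c_i = α_i − c_i = 0, so c_i* = α_i.
NE contributions = (1, 2, 2, 5); G = 10.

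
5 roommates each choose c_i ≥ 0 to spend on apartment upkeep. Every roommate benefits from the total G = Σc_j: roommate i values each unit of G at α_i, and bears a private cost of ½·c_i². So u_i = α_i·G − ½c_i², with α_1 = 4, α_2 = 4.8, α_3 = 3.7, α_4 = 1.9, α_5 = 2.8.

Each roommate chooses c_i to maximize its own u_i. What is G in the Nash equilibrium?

Roommate i's FOC: ∂u_i/∂c_i = α_i − c_i = 0, so c_i* = α_i.
NE contributions = (4, 4.8, 3.7, 1.9, 2.8); G = 17.2.

17.2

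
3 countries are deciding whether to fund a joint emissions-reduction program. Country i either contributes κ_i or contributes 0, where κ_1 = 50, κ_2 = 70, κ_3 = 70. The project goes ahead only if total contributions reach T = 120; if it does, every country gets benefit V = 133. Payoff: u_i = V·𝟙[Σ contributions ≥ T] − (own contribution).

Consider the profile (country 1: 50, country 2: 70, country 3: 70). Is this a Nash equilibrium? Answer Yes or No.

No

Total = 190 ≥ 120: provided.
Country 1 (pledges 50, payoff 83): dropping to 0 → total 140, payoff 133. Profitable deviation.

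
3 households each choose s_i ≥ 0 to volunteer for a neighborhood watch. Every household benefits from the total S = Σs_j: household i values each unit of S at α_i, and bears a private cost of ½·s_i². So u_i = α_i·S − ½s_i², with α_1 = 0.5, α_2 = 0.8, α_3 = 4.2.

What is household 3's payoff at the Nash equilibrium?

Household i's FOC: ∂u_i/∂s_i = α_i − s_i = 0, so s_i* = α_i.
NE contributions = (0.5, 0.8, 4.2); S = 5.5.
u_3 = α_3·S − ½·(s_3)² = 4.2·5.5 − ½·4.2² = 14.28.

14.28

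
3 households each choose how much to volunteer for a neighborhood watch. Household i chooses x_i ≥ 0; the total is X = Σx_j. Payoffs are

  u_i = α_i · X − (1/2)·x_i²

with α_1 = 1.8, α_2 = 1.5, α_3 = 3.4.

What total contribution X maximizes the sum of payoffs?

Planner FOC: ∂(Σu_j)/∂x_i = (Σα_j) − x_i = 0, so x_i^SO = Σα_j = 6.7 for every i; X^SO = 20.1.

20.1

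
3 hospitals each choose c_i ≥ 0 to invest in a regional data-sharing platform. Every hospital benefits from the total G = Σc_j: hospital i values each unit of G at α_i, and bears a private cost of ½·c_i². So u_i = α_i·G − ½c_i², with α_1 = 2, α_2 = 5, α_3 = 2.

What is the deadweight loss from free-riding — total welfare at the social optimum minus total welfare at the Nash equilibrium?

57

Hospital i's FOC: ∂u_i/∂c_i = α_i − c_i = 0, so c_i* = α_i.
NE contributions = (2, 5, 2); G = 9.
W^NE = (Σα)·G − ½Σα_i² = 9² − ½·33 = 64.5.
Planner sets c_i = Σα_j = 9 for every i, so G^SO = 3·9 = 27.
W^SO = (Σα)·G^SO − ½·3·(Σα)² = (3/2)·9² = 121.5.
Deadweight loss = W^SO − W^NE = 57.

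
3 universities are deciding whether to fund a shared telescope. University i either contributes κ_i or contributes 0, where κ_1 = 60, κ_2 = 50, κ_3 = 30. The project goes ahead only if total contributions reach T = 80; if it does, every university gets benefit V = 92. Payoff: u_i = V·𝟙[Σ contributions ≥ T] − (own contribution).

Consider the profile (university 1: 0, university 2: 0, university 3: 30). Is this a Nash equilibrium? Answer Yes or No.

Total = 30 < 80: not provided.
University 1 (pledges 0, payoff 0): pledging 60 → total 90, payoff 32. Profitable deviation.

No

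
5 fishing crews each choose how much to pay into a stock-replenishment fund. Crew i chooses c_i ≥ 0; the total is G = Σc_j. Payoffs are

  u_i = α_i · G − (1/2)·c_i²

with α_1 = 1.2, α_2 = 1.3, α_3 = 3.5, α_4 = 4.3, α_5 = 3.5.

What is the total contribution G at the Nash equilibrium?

Crew i's FOC: ∂u_i/∂c_i = α_i − c_i = 0, so c_i* = α_i.
NE contributions = (1.2, 1.3, 3.5, 4.3, 3.5); G = 13.8.

13.8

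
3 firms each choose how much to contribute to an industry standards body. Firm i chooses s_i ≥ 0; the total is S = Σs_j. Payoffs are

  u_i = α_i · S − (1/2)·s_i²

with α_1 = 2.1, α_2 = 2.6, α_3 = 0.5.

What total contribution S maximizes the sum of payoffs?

15.6

Planner FOC: ∂(Σu_j)/∂s_i = (Σα_j) − s_i = 0, so s_i^SO = Σα_j = 5.2 for every i; S^SO = 15.6.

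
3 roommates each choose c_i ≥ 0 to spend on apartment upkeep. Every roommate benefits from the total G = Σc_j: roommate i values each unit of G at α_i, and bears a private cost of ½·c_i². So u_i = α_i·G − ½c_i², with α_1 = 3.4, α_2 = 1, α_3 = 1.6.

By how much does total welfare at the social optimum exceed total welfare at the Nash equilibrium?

25.56

Roommate i's FOC: ∂u_i/∂c_i = α_i − c_i = 0, so c_i* = α_i.
NE contributions = (3.4, 1, 1.6); G = 6.
W^NE = (Σα)·G − ½Σα_i² = 6² − ½·15.12 = 28.44.
Planner sets c_i = Σα_j = 6 for every i, so G^SO = 3·6 = 18.
W^SO = (Σα)·G^SO − ½·3·(Σα)² = (3/2)·6² = 54.
Deadweight loss = W^SO − W^NE = 25.56.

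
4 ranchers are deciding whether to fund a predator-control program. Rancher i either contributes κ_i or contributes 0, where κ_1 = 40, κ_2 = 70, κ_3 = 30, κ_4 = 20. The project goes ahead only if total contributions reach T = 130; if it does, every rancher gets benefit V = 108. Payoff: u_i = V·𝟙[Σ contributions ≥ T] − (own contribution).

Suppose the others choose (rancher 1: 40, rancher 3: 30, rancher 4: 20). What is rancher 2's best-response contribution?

Others' total = 90. Contributing 70 brings total to 160 ≥ 130: gain V − κ_2 = 38.
Best response: 70.

70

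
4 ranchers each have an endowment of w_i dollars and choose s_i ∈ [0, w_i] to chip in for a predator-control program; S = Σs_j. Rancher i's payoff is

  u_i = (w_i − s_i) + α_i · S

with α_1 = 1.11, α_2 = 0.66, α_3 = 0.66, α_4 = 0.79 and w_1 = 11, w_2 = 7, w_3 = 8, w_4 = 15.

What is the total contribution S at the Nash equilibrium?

∂u_i/∂s_i = α_i − 1, so rancher i contributes w_i if α_i > 1, else 0.
α_i > 1 for i ∈ {1}; NE contributions (11, 0, 0, 0), S = 11.

11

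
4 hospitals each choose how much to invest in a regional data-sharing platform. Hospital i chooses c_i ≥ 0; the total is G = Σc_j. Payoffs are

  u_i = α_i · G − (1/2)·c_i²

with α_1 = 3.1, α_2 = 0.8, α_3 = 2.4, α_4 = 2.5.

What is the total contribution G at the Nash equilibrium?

8.8

Hospital i's FOC: ∂u_i/∂c_i = α_i − c_i = 0, so c_i* = α_i.
NE contributions = (3.1, 0.8, 2.4, 2.5); G = 8.8.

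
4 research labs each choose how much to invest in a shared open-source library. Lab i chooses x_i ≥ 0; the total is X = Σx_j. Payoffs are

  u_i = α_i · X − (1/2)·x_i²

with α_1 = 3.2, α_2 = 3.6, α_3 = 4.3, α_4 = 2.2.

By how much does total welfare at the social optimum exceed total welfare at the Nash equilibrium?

Lab i's FOC: ∂u_i/∂x_i = α_i − x_i = 0, so x_i* = α_i.
NE contributions = (3.2, 3.6, 4.3, 2.2); X = 13.3.
W^NE = (Σα)·X − ½Σα_i² = 13.3² − ½·46.53 = 153.625.
Planner sets x_i = Σα_j = 13.3 for every i, so X^SO = 4·13.3 = 53.2.
W^SO = (Σα)·X^SO − ½·4·(Σα)² = (4/2)·13.3² = 353.78.
Deadweight loss = W^SO − W^NE = 200.155.

200.155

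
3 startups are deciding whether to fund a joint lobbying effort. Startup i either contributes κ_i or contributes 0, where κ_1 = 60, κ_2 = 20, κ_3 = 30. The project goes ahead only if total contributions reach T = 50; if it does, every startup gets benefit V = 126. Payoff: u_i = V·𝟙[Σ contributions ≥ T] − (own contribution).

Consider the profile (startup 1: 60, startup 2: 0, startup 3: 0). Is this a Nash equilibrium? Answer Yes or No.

Total = 60 ≥ 50: provided.
Startup 1 (pledges 60, payoff 66): dropping to 0 → total 0, payoff 0. No gain.
Startup 2 (pledges 0, payoff 126): pledging 20 → total 80, payoff 106. No gain.
Startup 3 (pledges 0, payoff 126): pledging 30 → total 90, payoff 96. No gain.

Yes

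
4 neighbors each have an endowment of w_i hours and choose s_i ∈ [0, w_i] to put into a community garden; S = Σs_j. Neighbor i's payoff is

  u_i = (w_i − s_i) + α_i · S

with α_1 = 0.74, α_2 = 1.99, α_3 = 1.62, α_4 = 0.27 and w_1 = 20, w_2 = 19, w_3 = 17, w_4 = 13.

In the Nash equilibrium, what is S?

∂u_i/∂s_i = α_i − 1, so neighbor i contributes w_i if α_i > 1, else 0.
α_i > 1 for i ∈ {2, 3}; NE contributions (0, 19, 17, 0), S = 36.

36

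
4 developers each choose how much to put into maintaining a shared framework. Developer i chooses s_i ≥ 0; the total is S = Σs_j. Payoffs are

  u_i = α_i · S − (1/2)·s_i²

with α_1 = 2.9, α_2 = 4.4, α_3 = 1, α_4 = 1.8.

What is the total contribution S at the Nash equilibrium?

10.1

Developer i's FOC: ∂u_i/∂s_i = α_i − s_i = 0, so s_i* = α_i.
NE contributions = (2.9, 4.4, 1, 1.8); S = 10.1.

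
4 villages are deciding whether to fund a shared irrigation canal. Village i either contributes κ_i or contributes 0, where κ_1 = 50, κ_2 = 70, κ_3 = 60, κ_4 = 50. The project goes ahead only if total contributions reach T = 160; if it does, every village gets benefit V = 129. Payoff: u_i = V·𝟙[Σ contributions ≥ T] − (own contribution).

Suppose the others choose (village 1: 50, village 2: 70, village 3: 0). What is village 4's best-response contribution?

50

Others' total = 120. Contributing 50 brings total to 170 ≥ 160: gain V − κ_4 = 79.
Best response: 50.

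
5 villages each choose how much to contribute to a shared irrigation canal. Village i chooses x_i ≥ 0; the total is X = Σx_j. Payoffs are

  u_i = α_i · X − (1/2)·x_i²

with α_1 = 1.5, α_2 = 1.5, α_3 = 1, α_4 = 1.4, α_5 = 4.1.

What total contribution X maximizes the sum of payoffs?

Planner FOC: ∂(Σu_j)/∂x_i = (Σα_j) − x_i = 0, so x_i^SO = Σα_j = 9.5 for every i; X^SO = 47.5.

47.5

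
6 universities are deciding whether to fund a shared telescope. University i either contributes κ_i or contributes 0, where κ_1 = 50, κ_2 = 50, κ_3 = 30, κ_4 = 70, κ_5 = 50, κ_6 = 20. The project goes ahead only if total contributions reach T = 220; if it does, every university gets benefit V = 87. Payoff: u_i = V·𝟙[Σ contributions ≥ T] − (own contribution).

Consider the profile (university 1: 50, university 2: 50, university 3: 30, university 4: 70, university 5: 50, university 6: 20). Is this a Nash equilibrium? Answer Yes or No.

No

Total = 270 ≥ 220: provided.
University 1 (pledges 50, payoff 37): dropping to 0 → total 220, payoff 87. Profitable deviation.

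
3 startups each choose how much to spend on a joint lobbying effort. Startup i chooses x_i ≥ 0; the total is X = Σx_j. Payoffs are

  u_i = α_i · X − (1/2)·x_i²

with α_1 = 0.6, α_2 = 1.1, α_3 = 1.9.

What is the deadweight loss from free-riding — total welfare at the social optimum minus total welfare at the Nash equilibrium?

9.07

Startup i's FOC: ∂u_i/∂x_i = α_i − x_i = 0, so x_i* = α_i.
NE contributions = (0.6, 1.1, 1.9); X = 3.6.
W^NE = (Σα)·X − ½Σα_i² = 3.6² − ½·5.18 = 10.37.
Planner sets x_i = Σα_j = 3.6 for every i, so X^SO = 3·3.6 = 10.8.
W^SO = (Σα)·X^SO − ½·3·(Σα)² = (3/2)·3.6² = 19.44.
Deadweight loss = W^SO − W^NE = 9.07.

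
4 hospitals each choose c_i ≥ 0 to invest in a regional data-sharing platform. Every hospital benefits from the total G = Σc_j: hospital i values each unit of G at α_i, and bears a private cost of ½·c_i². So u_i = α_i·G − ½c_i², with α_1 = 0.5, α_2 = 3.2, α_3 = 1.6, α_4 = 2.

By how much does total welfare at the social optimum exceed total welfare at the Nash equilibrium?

61.815

Hospital i's FOC: ∂u_i/∂c_i = α_i − c_i = 0, so c_i* = α_i.
NE contributions = (0.5, 3.2, 1.6, 2); G = 7.3.
W^NE = (Σα)·G − ½Σα_i² = 7.3² − ½·17.05 = 44.765.
Planner sets c_i = Σα_j = 7.3 for every i, so G^SO = 4·7.3 = 29.2.
W^SO = (Σα)·G^SO − ½·4·(Σα)² = (4/2)·7.3² = 106.58.
Deadweight loss = W^SO − W^NE = 61.815.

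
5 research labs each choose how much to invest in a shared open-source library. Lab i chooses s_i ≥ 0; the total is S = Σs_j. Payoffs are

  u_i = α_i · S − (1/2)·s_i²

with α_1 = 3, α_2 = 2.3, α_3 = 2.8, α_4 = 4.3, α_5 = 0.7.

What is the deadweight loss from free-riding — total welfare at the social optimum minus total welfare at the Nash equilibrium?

277.97

Lab i's FOC: ∂u_i/∂s_i = α_i − s_i = 0, so s_i* = α_i.
NE contributions = (3, 2.3, 2.8, 4.3, 0.7); S = 13.1.
W^NE = (Σα)·S − ½Σα_i² = 13.1² − ½·41.11 = 151.055.
Planner sets s_i = Σα_j = 13.1 for every i, so S^SO = 5·13.1 = 65.5.
W^SO = (Σα)·S^SO − ½·5·(Σα)² = (5/2)·13.1² = 429.025.
Deadweight loss = W^SO − W^NE = 277.97.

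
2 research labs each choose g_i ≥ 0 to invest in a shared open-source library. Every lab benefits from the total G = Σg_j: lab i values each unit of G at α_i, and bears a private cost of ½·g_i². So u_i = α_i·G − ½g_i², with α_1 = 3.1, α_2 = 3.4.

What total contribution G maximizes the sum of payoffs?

13

Planner FOC: ∂(Σu_j)/∂g_i = (Σα_j) − g_i = 0, so g_i^SO = Σα_j = 6.5 for every i; G^SO = 13.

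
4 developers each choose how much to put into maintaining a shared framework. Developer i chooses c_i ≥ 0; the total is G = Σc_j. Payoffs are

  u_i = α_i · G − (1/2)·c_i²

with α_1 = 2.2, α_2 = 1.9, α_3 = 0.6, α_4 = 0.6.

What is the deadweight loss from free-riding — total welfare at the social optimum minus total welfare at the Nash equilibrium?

32.675

Developer i's FOC: ∂u_i/∂c_i = α_i − c_i = 0, so c_i* = α_i.
NE contributions = (2.2, 1.9, 0.6, 0.6); G = 5.3.
W^NE = (Σα)·G − ½Σα_i² = 5.3² − ½·9.17 = 23.505.
Planner sets c_i = Σα_j = 5.3 for every i, so G^SO = 4·5.3 = 21.2.
W^SO = (Σα)·G^SO − ½·4·(Σα)² = (4/2)·5.3² = 56.18.
Deadweight loss = W^SO − W^NE = 32.675.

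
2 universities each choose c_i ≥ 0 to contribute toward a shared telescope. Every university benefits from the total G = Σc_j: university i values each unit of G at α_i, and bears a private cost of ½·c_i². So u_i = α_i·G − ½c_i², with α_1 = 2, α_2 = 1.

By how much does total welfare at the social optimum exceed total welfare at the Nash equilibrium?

University i's FOC: ∂u_i/∂c_i = α_i − c_i = 0, so c_i* = α_i.
NE contributions = (2, 1); G = 3.
W^NE = (Σα)·G − ½Σα_i² = 3² − ½·5 = 6.5.
Planner sets c_i = Σα_j = 3 for every i, so G^SO = 2·3 = 6.
W^SO = (Σα)·G^SO − ½·2·(Σα)² = (2/2)·3² = 9.
Deadweight loss = W^SO − W^NE = 2.5.

2.5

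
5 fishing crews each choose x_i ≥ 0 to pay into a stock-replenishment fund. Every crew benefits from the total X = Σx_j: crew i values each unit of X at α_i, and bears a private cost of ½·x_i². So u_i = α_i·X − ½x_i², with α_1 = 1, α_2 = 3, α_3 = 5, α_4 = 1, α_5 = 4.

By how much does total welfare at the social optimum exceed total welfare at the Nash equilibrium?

320

Crew i's FOC: ∂u_i/∂x_i = α_i − x_i = 0, so x_i* = α_i.
NE contributions = (1, 3, 5, 1, 4); X = 14.
W^NE = (Σα)·X − ½Σα_i² = 14² − ½·52 = 170.
Planner sets x_i = Σα_j = 14 for every i, so X^SO = 5·14 = 70.
W^SO = (Σα)·X^SO − ½·5·(Σα)² = (5/2)·14² = 490.
Deadweight loss = W^SO − W^NE = 320.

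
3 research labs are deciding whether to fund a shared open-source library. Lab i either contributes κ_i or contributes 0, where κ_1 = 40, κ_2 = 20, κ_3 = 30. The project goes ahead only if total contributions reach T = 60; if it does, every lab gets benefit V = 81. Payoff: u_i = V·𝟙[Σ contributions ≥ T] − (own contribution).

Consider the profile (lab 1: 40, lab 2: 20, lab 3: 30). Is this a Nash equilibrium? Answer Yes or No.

Total = 90 ≥ 60: provided.
Lab 1 (pledges 40, payoff 41): dropping to 0 → total 50, payoff 0. No gain.
Lab 2 (pledges 20, payoff 61): dropping to 0 → total 70, payoff 81. Profitable deviation.

No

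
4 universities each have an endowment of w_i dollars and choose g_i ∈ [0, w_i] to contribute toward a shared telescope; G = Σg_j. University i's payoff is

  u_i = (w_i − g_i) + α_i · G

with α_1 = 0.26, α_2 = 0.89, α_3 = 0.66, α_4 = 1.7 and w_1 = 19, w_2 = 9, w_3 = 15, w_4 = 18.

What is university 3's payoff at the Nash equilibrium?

∂u_i/∂g_i = α_i − 1, so university i contributes w_i if α_i > 1, else 0.
α_i > 1 for i ∈ {4}; NE contributions (0, 0, 0, 18), G = 18.
u_3 = (15 − 0) + 0.66·18 = 26.88.

26.88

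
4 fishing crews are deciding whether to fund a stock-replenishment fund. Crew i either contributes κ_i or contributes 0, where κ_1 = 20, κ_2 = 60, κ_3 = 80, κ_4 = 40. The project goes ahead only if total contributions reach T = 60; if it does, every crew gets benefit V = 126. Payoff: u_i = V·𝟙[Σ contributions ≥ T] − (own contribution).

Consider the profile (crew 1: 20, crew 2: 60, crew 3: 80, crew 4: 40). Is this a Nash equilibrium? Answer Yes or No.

No

Total = 200 ≥ 60: provided.
Crew 1 (pledges 20, payoff 106): dropping to 0 → total 180, payoff 126. Profitable deviation.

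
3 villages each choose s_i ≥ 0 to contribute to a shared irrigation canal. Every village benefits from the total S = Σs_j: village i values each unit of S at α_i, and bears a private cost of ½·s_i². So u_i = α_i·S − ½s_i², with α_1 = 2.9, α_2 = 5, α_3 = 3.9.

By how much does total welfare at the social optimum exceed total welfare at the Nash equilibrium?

93.93

Village i's FOC: ∂u_i/∂s_i = α_i − s_i = 0, so s_i* = α_i.
NE contributions = (2.9, 5, 3.9); S = 11.8.
W^NE = (Σα)·S − ½Σα_i² = 11.8² − ½·48.62 = 114.93.
Planner sets s_i = Σα_j = 11.8 for every i, so S^SO = 3·11.8 = 35.4.
W^SO = (Σα)·S^SO − ½·3·(Σα)² = (3/2)·11.8² = 208.86.
Deadweight loss = W^SO − W^NE = 93.93.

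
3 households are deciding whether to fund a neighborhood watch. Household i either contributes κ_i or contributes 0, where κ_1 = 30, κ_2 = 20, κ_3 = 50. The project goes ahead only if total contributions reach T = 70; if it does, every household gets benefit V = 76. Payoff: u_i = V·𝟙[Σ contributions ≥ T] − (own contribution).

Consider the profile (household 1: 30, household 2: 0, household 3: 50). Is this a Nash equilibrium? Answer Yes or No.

Yes

Total = 80 ≥ 70: provided.
Household 1 (pledges 30, payoff 46): dropping to 0 → total 50, payoff 0. No gain.
Household 2 (pledges 0, payoff 76): pledging 20 → total 100, payoff 56. No gain.
Household 3 (pledges 50, payoff 26): dropping to 0 → total 30, payoff 0. No gain.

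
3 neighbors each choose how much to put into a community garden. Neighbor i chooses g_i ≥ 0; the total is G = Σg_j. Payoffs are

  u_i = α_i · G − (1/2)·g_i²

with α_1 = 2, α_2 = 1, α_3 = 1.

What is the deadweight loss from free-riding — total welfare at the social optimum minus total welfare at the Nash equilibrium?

Neighbor i's FOC: ∂u_i/∂g_i = α_i − g_i = 0, so g_i* = α_i.
NE contributions = (2, 1, 1); G = 4.
W^NE = (Σα)·G − ½Σα_i² = 4² − ½·6 = 13.
Planner sets g_i = Σα_j = 4 for every i, so G^SO = 3·4 = 12.
W^SO = (Σα)·G^SO − ½·3·(Σα)² = (3/2)·4² = 24.
Deadweight loss = W^SO − W^NE = 11.

11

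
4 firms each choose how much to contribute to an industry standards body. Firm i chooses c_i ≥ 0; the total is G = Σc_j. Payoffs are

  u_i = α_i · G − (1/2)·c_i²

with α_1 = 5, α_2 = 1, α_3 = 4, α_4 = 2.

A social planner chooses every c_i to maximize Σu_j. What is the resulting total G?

Planner FOC: ∂(Σu_j)/∂c_i = (Σα_j) − c_i = 0, so c_i^SO = Σα_j = 12 for every i; G^SO = 48.

48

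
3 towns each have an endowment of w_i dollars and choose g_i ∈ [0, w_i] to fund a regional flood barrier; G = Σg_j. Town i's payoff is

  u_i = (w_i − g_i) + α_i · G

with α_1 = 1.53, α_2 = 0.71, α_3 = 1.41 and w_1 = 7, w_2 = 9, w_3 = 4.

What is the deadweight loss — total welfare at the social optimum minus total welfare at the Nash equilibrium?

∂u_i/∂g_i = α_i − 1, so town i contributes w_i if α_i > 1, else 0.
α_i > 1 for i ∈ {1, 3}; NE contributions (7, 0, 4), G = 11.
W^NE = Σw_i − G^NE + (Σα_i)·G^NE = 20 + 2.65·11 = 49.15.
Planner: ∂(Σu_j)/∂g_i = Σα_j − 1 = 2.65 > 0, so everyone contributes w_i; G^SO = 20, W^SO = 20 + 2.65·20 = 73.
Deadweight loss = 23.85.

23.85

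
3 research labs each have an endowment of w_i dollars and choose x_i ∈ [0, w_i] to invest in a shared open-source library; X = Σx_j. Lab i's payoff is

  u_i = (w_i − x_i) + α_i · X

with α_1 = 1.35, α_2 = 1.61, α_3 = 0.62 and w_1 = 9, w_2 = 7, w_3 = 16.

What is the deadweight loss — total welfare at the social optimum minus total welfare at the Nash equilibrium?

41.28

∂u_i/∂x_i = α_i − 1, so lab i contributes w_i if α_i > 1, else 0.
α_i > 1 for i ∈ {1, 2}; NE contributions (9, 7, 0), X = 16.
W^NE = Σw_i − X^NE + (Σα_i)·X^NE = 32 + 2.58·16 = 73.28.
Planner: ∂(Σu_j)/∂x_i = Σα_j − 1 = 2.58 > 0, so everyone contributes w_i; X^SO = 32, W^SO = 32 + 2.58·32 = 114.56.
Deadweight loss = 41.28.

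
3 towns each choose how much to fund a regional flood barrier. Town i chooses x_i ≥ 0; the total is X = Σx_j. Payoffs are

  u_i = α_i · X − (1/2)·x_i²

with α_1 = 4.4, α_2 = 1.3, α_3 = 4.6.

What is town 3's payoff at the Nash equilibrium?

36.8

Town i's FOC: ∂u_i/∂x_i = α_i − x_i = 0, so x_i* = α_i.
NE contributions = (4.4, 1.3, 4.6); X = 10.3.
u_3 = α_3·X − ½·(x_3)² = 4.6·10.3 − ½·4.6² = 36.8.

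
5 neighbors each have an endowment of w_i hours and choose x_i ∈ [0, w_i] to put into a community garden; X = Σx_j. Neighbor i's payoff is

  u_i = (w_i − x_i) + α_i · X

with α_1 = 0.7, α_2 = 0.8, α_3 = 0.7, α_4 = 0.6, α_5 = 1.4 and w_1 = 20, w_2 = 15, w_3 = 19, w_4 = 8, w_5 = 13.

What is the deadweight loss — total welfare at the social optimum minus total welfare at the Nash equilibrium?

∂u_i/∂x_i = α_i − 1, so neighbor i contributes w_i if α_i > 1, else 0.
α_i > 1 for i ∈ {5}; NE contributions (0, 0, 0, 0, 13), X = 13.
W^NE = Σw_i − X^NE + (Σα_i)·X^NE = 75 + 3.2·13 = 116.6.
Planner: ∂(Σu_j)/∂x_i = Σα_j − 1 = 3.2 > 0, so everyone contributes w_i; X^SO = 75, W^SO = 75 + 3.2·75 = 315.
Deadweight loss = 198.4.

198.4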